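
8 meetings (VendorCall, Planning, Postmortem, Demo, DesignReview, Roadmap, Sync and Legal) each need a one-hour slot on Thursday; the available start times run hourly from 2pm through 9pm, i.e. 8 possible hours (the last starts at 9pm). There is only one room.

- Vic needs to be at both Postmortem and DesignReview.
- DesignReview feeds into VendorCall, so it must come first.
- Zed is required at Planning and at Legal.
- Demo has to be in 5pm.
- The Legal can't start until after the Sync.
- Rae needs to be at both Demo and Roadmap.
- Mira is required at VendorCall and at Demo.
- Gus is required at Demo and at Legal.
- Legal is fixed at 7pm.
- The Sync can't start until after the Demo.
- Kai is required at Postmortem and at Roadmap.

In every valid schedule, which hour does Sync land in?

6pm

Demo is fixed at 5pm and must come before Sync, so Sync is at least 6pm.
Legal is fixed at 7pm and must come after Sync, so Sync is at most 6pm.
So Sync must be 6pm.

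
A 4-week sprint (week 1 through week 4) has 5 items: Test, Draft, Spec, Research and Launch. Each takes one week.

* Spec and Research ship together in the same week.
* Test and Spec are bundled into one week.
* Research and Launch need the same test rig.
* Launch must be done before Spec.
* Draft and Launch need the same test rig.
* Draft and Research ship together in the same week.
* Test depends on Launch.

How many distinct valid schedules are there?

6

Splitting on Test: it can be week 2 (1), week 3 (2), week 4 (3). Listing each branch's schedules as (Draft, Spec, Research, Launch) by week number:
Test=week 2: (2,2,2,1) — 1.
Test=week 3: (3,3,3,1) (3,3,3,2) — 2.
Test=week 4: (4,4,4,1) (4,4,4,2) (4,4,4,3) — 3.
Summing: 1 + 2 + 3 = 6.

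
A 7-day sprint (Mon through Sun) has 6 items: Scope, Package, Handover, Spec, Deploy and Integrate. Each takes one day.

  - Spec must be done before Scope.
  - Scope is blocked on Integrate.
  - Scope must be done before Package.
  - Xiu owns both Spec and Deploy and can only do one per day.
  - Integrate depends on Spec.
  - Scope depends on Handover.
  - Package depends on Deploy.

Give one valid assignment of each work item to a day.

Scope in Wed, Package in Thu, Deploy in Tue, Integrate in Tue, Spec in Mon, Handover in Mon

Checking: Spec(Mon) before Scope(Wed); Deploy(Tue) before Package(Thu); Scope(Wed) before Package(Thu); Integrate(Tue) before Scope(Wed); Handover(Mon) before Scope(Wed); Spec(Mon) before Integrate(Tue); Spec(Mon) != Deploy(Tue).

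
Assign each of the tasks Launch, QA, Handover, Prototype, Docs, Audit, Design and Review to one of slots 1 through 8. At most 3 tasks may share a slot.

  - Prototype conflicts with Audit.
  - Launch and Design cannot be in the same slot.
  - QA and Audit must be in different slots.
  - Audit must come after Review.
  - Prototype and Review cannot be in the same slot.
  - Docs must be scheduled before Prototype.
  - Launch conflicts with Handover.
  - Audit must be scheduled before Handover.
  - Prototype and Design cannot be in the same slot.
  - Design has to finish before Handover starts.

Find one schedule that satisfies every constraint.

Docs -> 1, Design -> 1, Audit -> 2, Prototype -> 3, QA -> 3, Launch -> 2, Handover -> 3, Review -> 1

Checking: Audit(2) before Handover(3); Review(1) before Audit(2); Docs(1) before Prototype(3); Design(1) before Handover(3); QA(3) != Audit(2); Launch(2) != Handover(3); Prototype(3) != Audit(2); Prototype(3) != Design(1); Launch(2) != Design(1); Prototype(3) != Review(1); max 3 per slot (cap 3).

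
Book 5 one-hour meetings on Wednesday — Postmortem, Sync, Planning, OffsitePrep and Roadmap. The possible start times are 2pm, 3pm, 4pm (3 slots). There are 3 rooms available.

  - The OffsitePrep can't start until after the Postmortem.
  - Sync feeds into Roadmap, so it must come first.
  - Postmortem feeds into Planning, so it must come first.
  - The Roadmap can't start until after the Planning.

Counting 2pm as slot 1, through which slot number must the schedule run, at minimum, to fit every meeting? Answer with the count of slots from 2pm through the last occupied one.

3

The precedence chain requires at least 3 distinct slots.
With at most 3 per slot and 5 meetings, at least 2 slots are needed.
3 works (last occupied slot: 4pm): for example OffsitePrep -> 3pm; Planning -> 3pm; Postmortem -> 2pm; Sync -> 2pm; Roadmap -> 4pm.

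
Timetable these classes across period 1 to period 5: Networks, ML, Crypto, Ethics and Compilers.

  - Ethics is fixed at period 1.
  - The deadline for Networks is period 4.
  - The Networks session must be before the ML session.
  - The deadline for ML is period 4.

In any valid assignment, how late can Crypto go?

Crypto at period 5 is achievable: Crypto=period 5, Compilers=period 1, Networks=period 1, ML=period 2, Ethics=period 1.

period 5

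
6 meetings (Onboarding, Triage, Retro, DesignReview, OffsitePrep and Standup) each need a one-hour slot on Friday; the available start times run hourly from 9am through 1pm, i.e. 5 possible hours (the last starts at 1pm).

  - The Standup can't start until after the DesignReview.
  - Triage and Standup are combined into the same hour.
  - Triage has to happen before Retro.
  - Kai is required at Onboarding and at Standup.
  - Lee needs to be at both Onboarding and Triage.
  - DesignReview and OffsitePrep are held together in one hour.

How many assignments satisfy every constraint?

Splitting on Onboarding: it can be 9am (10), 10am (7), 11am (6), 12pm (7), 1pm (10). Listing each branch's schedules as (Triage, Retro, DesignReview, OffsitePrep, Standup):
Onboarding=9am: (10am,11am,9am,9am,10am) (10am,12pm,9am,9am,10am) (10am,1pm,9am,9am,10am) (11am,12pm,9am,9am,11am) (11am,12pm,10am,10am,11am) (11am,1pm,9am,9am,11am) (11am,1pm,10am,10am,11am) (12pm,1pm,9am,9am,12pm) (12pm,1pm,10am,10am,12pm) (12pm,1pm,11am,11am,12pm) — 10.
Onboarding=10am: (11am,12pm,9am,9am,11am) (11am,12pm,10am,10am,11am) (11am,1pm,9am,9am,11am) (11am,1pm,10am,10am,11am) (12pm,1pm,9am,9am,12pm) (12pm,1pm,10am,10am,12pm) (12pm,1pm,11am,11am,12pm) — 7.
Onboarding=11am: (10am,11am,9am,9am,10am) (10am,12pm,9am,9am,10am) (10am,1pm,9am,9am,10am) (12pm,1pm,9am,9am,12pm) (12pm,1pm,10am,10am,12pm) (12pm,1pm,11am,11am,12pm) — 6.
Onboarding=12pm: (10am,11am,9am,9am,10am) (10am,12pm,9am,9am,10am) (10am,1pm,9am,9am,10am) (11am,12pm,9am,9am,11am) (11am,12pm,10am,10am,11am) (11am,1pm,9am,9am,11am) (11am,1pm,10am,10am,11am) — 7.
Onboarding=1pm: (10am,11am,9am,9am,10am) (10am,12pm,9am,9am,10am) (10am,1pm,9am,9am,10am) (11am,12pm,9am,9am,11am) (11am,12pm,10am,10am,11am) (11am,1pm,9am,9am,11am) (11am,1pm,10am,10am,11am) (12pm,1pm,9am,9am,12pm) (12pm,1pm,10am,10am,12pm) (12pm,1pm,11am,11am,12pm) — 10.
Summing: 10 + 7 + 6 + 7 + 10 = 40.

40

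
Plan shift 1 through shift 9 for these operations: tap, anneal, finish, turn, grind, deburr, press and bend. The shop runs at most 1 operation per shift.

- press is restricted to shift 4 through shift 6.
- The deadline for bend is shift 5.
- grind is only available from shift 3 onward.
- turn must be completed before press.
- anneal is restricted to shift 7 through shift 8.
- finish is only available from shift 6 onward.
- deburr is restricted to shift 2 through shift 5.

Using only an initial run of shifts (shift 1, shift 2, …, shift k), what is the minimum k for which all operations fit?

8 shifts

The precedence chain requires at least 2 distinct shifts.
With at most 1 per shift and 8 operations, at least 8 shifts are needed.
anneal can't be placed before shift 7, so the schedule must run through at least shift 7.
8 works (last occupied shift: shift 8): for example grind=shift 5, tap=shift 8, deburr=shift 2, finish=shift 6, press=shift 4, anneal=shift 7, bend=shift 1, turn=shift 3.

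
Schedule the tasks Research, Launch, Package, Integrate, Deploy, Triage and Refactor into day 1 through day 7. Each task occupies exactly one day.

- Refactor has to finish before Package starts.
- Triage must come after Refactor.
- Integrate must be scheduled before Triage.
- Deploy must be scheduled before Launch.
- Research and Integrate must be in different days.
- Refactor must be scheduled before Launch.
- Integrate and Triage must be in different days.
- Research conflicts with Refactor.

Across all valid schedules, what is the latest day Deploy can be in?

Downstream work caps Deploy at day 6.
Deploy at day 6 is achievable: Research -> day 2, Deploy -> day 6, Triage -> day 2, Package -> day 2, Integrate -> day 1, Launch -> day 7, Refactor -> day 1.

day 6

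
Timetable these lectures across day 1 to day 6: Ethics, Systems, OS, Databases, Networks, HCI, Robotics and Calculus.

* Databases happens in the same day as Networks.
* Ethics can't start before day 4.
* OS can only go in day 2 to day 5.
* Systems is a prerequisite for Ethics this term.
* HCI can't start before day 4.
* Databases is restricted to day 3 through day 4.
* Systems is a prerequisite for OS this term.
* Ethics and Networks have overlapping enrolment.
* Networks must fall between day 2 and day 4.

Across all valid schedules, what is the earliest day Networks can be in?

day 3

Networks is available from day 2; Networks must be in the same day as Databases, which can't be before day 3, so Networks is at least day 3; Networks's own window allows nothing later than day 4.
Networks at day 3 is achievable: Robotics in day 1, Systems in day 1, Ethics in day 4, Calculus in day 1, Databases in day 3, OS in day 2, HCI in day 4, Networks in day 3.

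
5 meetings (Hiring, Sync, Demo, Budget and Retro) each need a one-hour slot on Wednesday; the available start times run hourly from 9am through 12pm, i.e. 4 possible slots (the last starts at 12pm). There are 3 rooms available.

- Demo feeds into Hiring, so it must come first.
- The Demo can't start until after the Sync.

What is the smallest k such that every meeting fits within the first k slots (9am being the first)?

The precedence chain requires at least 3 distinct slots.
With at most 3 per slot and 5 meetings, at least 2 slots are needed.
3 works (last occupied slot: 11am): for example Sync -> 9am; Demo -> 10am; Hiring -> 11am; Budget -> 9am; Retro -> 9am.

3 slots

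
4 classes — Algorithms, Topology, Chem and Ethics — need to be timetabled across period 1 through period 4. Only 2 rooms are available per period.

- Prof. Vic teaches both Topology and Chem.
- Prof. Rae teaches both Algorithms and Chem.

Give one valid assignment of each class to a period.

Algorithms in period 1, Chem in period 2, Ethics in period 2, Topology in period 1

Checking: Topology(period 1) != Chem(period 2); Algorithms(period 1) != Chem(period 2); max 2 per period (cap 2).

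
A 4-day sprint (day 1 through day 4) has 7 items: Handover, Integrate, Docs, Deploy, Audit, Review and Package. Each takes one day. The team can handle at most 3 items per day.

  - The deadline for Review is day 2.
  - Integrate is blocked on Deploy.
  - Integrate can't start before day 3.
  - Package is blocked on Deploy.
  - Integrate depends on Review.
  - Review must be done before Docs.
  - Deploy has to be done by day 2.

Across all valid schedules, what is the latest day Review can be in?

day 2

Review's own window allows nothing later than day 2.
Review at day 2 is achievable: Package=day 2, Handover=day 1, Review=day 2, Deploy=day 1, Docs=day 3, Integrate=day 3, Audit=day 1.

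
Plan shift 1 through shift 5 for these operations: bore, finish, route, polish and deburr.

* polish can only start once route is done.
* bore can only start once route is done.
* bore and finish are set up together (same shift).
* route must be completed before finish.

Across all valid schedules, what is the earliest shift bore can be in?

shift 2

Precedence pushes bore to at least shift 2.
bore at shift 2 is achievable: route -> shift 1, deburr -> shift 1, bore -> shift 2, finish -> shift 2, polish -> shift 2.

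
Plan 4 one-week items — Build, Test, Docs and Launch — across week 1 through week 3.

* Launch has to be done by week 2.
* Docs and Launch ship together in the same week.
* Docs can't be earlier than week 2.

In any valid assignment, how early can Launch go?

week 2

Launch must be in the same week as Docs, which can't be before week 2, so Launch is at least week 2; Launch's own window allows nothing later than week 2.
Launch at week 2 is achievable: Test=week 1, Docs=week 2, Build=week 1, Launch=week 2.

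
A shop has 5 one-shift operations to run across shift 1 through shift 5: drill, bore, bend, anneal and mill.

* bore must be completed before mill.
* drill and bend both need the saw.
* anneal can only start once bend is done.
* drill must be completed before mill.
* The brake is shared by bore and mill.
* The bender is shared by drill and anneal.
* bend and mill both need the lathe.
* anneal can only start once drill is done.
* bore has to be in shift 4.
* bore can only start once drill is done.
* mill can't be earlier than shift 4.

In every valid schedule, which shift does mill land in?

mill's window is shift 4–shift 5.
bore is fixed at shift 4, and mill can't share a shift with bore.
So mill must be shift 5.

shift 5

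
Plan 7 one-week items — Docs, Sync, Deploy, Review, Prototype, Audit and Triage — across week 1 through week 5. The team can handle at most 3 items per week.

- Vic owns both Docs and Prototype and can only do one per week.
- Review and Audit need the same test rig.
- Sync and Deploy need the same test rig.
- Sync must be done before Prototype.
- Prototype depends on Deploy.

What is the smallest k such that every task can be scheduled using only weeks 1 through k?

The precedence chain requires at least 2 distinct weeks.
With at most 3 per week and 7 tasks, at least 3 weeks are needed.
3 works (last occupied week: week 3): for example Triage in week 2, Audit in week 2, Review in week 1, Sync in week 1, Deploy in week 2, Docs in week 1, Prototype in week 3.

3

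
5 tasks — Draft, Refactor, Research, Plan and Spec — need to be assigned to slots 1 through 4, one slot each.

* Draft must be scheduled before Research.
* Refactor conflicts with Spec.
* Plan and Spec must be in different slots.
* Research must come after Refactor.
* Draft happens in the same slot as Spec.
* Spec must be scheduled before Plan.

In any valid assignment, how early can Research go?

Precedence pushes Research to at least 2.
Research at 3 is achievable: Spec in 1; Plan in 2; Draft in 1; Refactor in 2; Research in 3.
Nothing earlier works — the conflict constraints rule out every slot before 3.

3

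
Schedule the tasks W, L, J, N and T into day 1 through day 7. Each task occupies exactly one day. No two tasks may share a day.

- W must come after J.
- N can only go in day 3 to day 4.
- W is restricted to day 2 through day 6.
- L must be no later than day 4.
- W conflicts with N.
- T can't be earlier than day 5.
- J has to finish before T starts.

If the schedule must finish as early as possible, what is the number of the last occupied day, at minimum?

The precedence chain requires at least 2 distinct days.
With at most 1 per day and 5 tasks, at least 5 days are needed.
T can't be placed before day 5, so the schedule must run through at least day 5.
5 works (last occupied day: day 5): for example N -> day 3, J -> day 1, W -> day 2, L -> day 4, T -> day 5.

5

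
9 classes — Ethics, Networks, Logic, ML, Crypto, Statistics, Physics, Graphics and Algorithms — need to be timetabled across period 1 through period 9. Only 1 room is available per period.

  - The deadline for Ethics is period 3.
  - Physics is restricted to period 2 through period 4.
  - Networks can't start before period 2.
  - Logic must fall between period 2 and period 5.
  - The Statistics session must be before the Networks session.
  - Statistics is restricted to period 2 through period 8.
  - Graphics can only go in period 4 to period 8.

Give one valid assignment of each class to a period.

Physics in period 2, Algorithms in period 9, Graphics in period 4, ML in period 7, Logic in period 3, Crypto in period 8, Networks in period 6, Statistics in period 5, Ethics in period 1

Checking: Statistics(period 5) before Networks(period 6); Physics=period 2 in [period 2,period 4]; Ethics=period 1 in [period 1,period 3]; Statistics=period 5 in [period 2,period 8]; Logic=period 3 in [period 2,period 5]; Networks=period 6 in [period 2,period 9]; Graphics=period 4 in [period 4,period 8]; max 1 per period (cap 1).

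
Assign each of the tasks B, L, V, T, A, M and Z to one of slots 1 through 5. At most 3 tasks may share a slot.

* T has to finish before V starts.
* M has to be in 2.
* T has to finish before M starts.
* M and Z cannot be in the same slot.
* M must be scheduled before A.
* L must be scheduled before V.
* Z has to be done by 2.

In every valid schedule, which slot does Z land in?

1

Z's window is 1–2.
M is fixed at 2, and Z can't share a slot with M.
So Z must be 1.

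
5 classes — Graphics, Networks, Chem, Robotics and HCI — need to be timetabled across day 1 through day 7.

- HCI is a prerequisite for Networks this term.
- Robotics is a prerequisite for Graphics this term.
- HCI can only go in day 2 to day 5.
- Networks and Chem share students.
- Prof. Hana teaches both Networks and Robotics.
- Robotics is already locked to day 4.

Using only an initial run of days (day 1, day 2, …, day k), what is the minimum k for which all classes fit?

The precedence chain requires at least 2 distinct days.
Propagating the time windows through the other constraints, Graphics can't land before day 5, so the schedule must run through at least day 5.
5 works (last occupied day: day 5): for example HCI -> day 2; Networks -> day 3; Graphics -> day 5; Robotics -> day 4; Chem -> day 1.

5 days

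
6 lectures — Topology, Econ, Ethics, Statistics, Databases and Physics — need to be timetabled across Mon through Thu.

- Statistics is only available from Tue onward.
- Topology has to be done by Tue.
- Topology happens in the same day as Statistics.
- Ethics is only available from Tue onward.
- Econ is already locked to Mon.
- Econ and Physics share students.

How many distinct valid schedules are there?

Splitting on Ethics: it can be Tue (12), Wed (12), Thu (12). Listing each branch's schedules as (Topology, Econ, Statistics, Databases, Physics):
Ethics=Tue: (Tue,Mon,Tue,Mon,Tue) (Tue,Mon,Tue,Mon,Wed) (Tue,Mon,Tue,Mon,Thu) (Tue,Mon,Tue,Tue,Tue) (Tue,Mon,Tue,Tue,Wed) (Tue,Mon,Tue,Tue,Thu) (Tue,Mon,Tue,Wed,Tue) (Tue,Mon,Tue,Wed,Wed) (Tue,Mon,Tue,Wed,Thu) (Tue,Mon,Tue,Thu,Tue) (Tue,Mon,Tue,Thu,Wed) (Tue,Mon,Tue,Thu,Thu) — 12.
Ethics=Wed: (Tue,Mon,Tue,Mon,Tue) (Tue,Mon,Tue,Mon,Wed) (Tue,Mon,Tue,Mon,Thu) (Tue,Mon,Tue,Tue,Tue) (Tue,Mon,Tue,Tue,Wed) (Tue,Mon,Tue,Tue,Thu) (Tue,Mon,Tue,Wed,Tue) (Tue,Mon,Tue,Wed,Wed) (Tue,Mon,Tue,Wed,Thu) (Tue,Mon,Tue,Thu,Tue) (Tue,Mon,Tue,Thu,Wed) (Tue,Mon,Tue,Thu,Thu) — 12.
Ethics=Thu: (Tue,Mon,Tue,Mon,Tue) (Tue,Mon,Tue,Mon,Wed) (Tue,Mon,Tue,Mon,Thu) (Tue,Mon,Tue,Tue,Tue) (Tue,Mon,Tue,Tue,Wed) (Tue,Mon,Tue,Tue,Thu) (Tue,Mon,Tue,Wed,Tue) (Tue,Mon,Tue,Wed,Wed) (Tue,Mon,Tue,Wed,Thu) (Tue,Mon,Tue,Thu,Tue) (Tue,Mon,Tue,Thu,Wed) (Tue,Mon,Tue,Thu,Thu) — 12.
Summing: 12 + 12 + 12 = 36.

36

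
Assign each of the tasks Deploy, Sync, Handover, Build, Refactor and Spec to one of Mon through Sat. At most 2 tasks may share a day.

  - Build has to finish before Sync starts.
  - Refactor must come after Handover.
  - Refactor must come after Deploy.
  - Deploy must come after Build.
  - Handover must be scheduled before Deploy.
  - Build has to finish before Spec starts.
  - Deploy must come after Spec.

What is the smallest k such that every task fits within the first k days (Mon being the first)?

The precedence chain requires at least 4 distinct days.
With at most 2 per day and 6 tasks, at least 3 days are needed.
4 works (last occupied day: Thu): for example Build -> Mon, Refactor -> Thu, Handover -> Mon, Sync -> Tue, Deploy -> Wed, Spec -> Tue.

4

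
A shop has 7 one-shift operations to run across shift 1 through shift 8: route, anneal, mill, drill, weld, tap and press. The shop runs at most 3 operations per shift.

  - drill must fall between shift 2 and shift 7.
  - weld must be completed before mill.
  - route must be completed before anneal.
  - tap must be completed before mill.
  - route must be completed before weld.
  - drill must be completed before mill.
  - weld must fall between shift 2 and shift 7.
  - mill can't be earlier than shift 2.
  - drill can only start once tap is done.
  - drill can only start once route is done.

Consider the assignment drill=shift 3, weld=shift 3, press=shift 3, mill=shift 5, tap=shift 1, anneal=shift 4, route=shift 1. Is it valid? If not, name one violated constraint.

Yes, all constraints hold

weld must fall between shift 2 and shift 7 — holds.
weld must be completed before mill — holds.
drill must fall between shift 2 and shift 7 — holds.
drill can only start once tap is done — holds.
drill can only start once route is done — holds.
tap must be completed before mill — holds.
route must be completed before weld — holds.
The shop runs at most 3 operations per shift — holds.
drill must be completed before mill — holds.
route must be completed before anneal — holds.
mill can't be earlier than shift 2 — holds.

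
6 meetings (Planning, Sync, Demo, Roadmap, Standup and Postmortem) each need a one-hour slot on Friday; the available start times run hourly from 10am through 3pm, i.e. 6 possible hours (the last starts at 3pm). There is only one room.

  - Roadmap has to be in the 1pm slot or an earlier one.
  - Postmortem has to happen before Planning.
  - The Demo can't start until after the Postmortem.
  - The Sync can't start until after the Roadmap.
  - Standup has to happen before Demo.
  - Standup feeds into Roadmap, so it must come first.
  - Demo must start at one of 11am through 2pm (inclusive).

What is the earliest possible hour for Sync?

Precedence pushes Sync to at least 12pm.
Sync at 12pm is achievable: Sync=12pm; Postmortem=1pm; Roadmap=11am; Demo=2pm; Planning=3pm; Standup=10am.

12pm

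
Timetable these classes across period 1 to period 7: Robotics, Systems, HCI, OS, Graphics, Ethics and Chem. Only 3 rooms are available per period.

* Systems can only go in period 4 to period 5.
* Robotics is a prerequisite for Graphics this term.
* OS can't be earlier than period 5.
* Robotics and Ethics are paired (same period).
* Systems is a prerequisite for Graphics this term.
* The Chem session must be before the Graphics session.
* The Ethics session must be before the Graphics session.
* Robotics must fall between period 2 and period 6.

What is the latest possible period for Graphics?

Precedence pushes Graphics to at least period 5.
Graphics at period 7 is achievable: OS in period 5; Chem in period 1; Systems in period 4; Ethics in period 2; Robotics in period 2; Graphics in period 7; HCI in period 1.

period 7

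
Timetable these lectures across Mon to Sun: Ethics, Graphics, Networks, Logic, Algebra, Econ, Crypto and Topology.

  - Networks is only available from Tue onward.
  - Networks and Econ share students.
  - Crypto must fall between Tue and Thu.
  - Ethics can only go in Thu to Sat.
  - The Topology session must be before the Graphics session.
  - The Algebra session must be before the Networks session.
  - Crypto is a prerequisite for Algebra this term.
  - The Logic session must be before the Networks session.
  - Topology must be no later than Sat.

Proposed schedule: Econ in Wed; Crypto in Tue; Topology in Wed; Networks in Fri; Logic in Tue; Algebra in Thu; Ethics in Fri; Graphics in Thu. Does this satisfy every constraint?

The Logic session must be before the Networks session — holds.
Topology must be no later than Sat — holds.
Networks is only available from Tue onward — holds.
Ethics can only go in Thu to Sat — holds.
Crypto must fall between Tue and Thu — holds.
The Algebra session must be before the Networks session — holds.
Crypto is a prerequisite for Algebra this term — holds.
Networks and Econ share students — holds.
The Topology session must be before the Graphics session — holds.

Yes, all constraints hold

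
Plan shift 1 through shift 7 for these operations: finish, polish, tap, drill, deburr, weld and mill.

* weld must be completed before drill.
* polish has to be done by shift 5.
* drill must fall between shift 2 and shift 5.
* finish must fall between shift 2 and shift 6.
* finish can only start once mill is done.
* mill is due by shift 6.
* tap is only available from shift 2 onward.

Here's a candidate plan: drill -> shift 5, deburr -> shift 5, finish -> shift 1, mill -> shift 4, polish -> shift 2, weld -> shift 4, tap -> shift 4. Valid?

Invalid. finish must fall between shift 2 and shift 6.

mill is due by shift 6 — holds.
finish must fall between shift 2 and shift 6 — violated.
polish has to be done by shift 5 — holds.
finish can only start once mill is done — violated.
weld must be completed before drill — holds.
drill must fall between shift 2 and shift 5 — holds.
tap is only available from shift 2 onward — holds.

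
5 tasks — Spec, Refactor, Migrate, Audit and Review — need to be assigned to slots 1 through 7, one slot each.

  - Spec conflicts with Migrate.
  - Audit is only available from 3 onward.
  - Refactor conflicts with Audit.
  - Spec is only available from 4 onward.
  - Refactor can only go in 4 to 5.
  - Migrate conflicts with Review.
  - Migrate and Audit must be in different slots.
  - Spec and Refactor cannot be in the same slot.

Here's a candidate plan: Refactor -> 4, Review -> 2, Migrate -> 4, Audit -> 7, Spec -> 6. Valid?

Refactor conflicts with Audit — holds.
Spec is only available from 4 onward — holds.
Spec and Refactor cannot be in the same slot — holds.
Audit is only available from 3 onward — holds.
Refactor can only go in 4 to 5 — holds.
Spec conflicts with Migrate — holds.
Migrate and Audit must be in different slots — holds.
Migrate conflicts with Review — holds.

Valid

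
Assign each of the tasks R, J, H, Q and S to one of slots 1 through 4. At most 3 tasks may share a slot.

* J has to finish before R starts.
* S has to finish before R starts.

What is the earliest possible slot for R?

2

Precedence pushes R to at least 2.
R at 2 is achievable: J in 1; S in 1; Q in 2; H in 1; R in 2.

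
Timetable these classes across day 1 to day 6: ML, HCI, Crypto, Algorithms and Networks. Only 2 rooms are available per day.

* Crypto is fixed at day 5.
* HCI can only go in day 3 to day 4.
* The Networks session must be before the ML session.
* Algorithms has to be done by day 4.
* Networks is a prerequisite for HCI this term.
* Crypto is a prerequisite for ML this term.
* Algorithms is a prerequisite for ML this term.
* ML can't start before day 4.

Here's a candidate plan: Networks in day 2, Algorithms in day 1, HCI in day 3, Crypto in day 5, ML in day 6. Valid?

Valid

Crypto is a prerequisite for ML this term — holds.
HCI can only go in day 3 to day 4 — holds.
Algorithms is a prerequisite for ML this term — holds.
Crypto is fixed at day 5 — holds.
Networks is a prerequisite for HCI this term — holds.
ML can't start before day 4 — holds.
The Networks session must be before the ML session — holds.
Only 2 rooms are available per day — holds.
Algorithms has to be done by day 4 — holds.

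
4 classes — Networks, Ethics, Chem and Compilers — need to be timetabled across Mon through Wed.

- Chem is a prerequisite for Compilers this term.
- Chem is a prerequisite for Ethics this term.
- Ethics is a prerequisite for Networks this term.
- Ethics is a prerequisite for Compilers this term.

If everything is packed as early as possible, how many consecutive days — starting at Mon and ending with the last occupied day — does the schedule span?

3

The precedence chain requires at least 3 distinct days.
3 works (last occupied day: Wed): for example Networks -> Wed; Chem -> Mon; Ethics -> Tue; Compilers -> Wed.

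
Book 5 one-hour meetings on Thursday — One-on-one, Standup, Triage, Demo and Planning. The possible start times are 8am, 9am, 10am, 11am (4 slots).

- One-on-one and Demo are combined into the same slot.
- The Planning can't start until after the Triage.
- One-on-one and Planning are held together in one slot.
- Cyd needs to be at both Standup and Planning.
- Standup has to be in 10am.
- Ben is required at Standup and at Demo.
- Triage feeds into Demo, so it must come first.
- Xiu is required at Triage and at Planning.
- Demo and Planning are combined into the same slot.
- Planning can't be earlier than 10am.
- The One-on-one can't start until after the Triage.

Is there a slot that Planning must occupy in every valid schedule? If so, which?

11am

Planning's window is 10am–11am.
Standup is fixed at 10am, and Planning can't share a slot with Standup.
So Planning must be 11am.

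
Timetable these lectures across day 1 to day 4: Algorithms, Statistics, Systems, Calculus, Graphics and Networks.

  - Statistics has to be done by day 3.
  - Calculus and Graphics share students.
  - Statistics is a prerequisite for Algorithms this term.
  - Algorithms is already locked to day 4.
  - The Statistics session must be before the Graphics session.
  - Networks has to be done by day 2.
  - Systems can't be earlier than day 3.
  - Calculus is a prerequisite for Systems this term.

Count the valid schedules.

Splitting on Statistics: it can be day 1 (24), day 2 (18), day 3 (10). Listing each branch's schedules as (Algorithms, Systems, Calculus, Graphics, Networks) by day number:
Statistics=day 1: (4,3,1,2,1) (4,3,1,2,2) (4,3,1,3,1) (4,3,1,3,2) (4,3,1,4,1) (4,3,1,4,2) (4,3,2,3,1) (4,3,2,3,2) (4,3,2,4,1) (4,3,2,4,2) (4,4,1,2,1) (4,4,1,2,2) (4,4,1,3,1) (4,4,1,3,2) (4,4,1,4,1) (4,4,1,4,2) (4,4,2,3,1) (4,4,2,3,2) (4,4,2,4,1) (4,4,2,4,2) (4,4,3,2,1) (4,4,3,2,2) (4,4,3,4,1) (4,4,3,4,2) — 24.
Statistics=day 2: (4,3,1,3,1) (4,3,1,3,2) (4,3,1,4,1) (4,3,1,4,2) (4,3,2,3,1) (4,3,2,3,2) (4,3,2,4,1) (4,3,2,4,2) (4,4,1,3,1) (4,4,1,3,2) (4,4,1,4,1) (4,4,1,4,2) (4,4,2,3,1) (4,4,2,3,2) (4,4,2,4,1) (4,4,2,4,2) (4,4,3,4,1) (4,4,3,4,2) — 18.
Statistics=day 3: (4,3,1,4,1) (4,3,1,4,2) (4,3,2,4,1) (4,3,2,4,2) (4,4,1,4,1) (4,4,1,4,2) (4,4,2,4,1) (4,4,2,4,2) (4,4,3,4,1) (4,4,3,4,2) — 10.
Summing: 24 + 18 + 10 = 52.

52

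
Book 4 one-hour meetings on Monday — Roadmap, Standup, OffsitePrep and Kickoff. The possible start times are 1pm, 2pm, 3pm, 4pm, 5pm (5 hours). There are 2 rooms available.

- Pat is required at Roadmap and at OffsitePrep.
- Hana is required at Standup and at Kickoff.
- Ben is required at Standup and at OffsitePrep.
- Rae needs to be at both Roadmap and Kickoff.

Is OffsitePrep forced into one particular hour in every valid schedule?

No

OffsitePrep can be 1pm (e.g. Standup in 2pm, Kickoff in 1pm, OffsitePrep in 1pm, Roadmap in 2pm) or 2pm (e.g. Kickoff -> 2pm; Standup -> 1pm; Roadmap -> 1pm; OffsitePrep -> 2pm).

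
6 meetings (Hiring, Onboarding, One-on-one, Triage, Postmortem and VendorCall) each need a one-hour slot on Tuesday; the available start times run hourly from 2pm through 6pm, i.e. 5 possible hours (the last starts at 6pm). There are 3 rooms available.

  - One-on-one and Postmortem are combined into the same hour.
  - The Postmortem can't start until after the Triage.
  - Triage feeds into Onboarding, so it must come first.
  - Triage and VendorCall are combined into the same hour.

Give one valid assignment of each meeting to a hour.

Hiring=2pm; Onboarding=3pm; One-on-one=3pm; VendorCall=2pm; Triage=2pm; Postmortem=3pm

Checking: Triage(2pm) before Postmortem(3pm); Triage(2pm) before Onboarding(3pm); One-on-one = Postmortem = 3pm; Triage = VendorCall = 2pm; max 3 per hour (cap 3).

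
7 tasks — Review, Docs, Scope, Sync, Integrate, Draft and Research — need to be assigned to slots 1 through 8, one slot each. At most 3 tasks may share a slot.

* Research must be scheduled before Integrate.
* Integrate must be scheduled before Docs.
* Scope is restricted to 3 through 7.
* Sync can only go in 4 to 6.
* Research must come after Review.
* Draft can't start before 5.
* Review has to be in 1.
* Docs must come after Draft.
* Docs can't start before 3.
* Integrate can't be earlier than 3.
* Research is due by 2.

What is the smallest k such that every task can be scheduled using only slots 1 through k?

6 slots

The precedence chain requires at least 4 distinct slots.
With at most 3 per slot and 7 tasks, at least 3 slots are needed.
Propagating the time windows through the other constraints, Docs can't land before 6, so the schedule must run through at least slot 6.
6 works (last occupied slot: 6): for example Draft=5; Scope=3; Docs=6; Review=1; Sync=4; Research=2; Integrate=3.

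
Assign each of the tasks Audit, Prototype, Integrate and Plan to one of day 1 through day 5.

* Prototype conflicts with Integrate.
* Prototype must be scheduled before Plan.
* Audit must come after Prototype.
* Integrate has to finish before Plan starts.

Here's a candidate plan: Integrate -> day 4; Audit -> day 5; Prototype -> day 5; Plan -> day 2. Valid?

No. Prototype must be scheduled before Plan is not satisfied.

Audit must come after Prototype — violated.
Integrate has to finish before Plan starts — violated.
Prototype must be scheduled before Plan — violated.
Prototype conflicts with Integrate — holds.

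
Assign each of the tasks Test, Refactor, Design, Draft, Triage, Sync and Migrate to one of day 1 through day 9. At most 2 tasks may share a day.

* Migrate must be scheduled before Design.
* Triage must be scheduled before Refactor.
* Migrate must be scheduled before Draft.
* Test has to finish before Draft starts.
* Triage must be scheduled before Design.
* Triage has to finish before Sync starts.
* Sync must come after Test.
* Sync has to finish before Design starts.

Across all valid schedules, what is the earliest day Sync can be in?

day 2

Precedence pushes Sync to at least day 2; downstream work caps Sync at day 8.
Sync at day 2 is achievable: Migrate=day 2, Draft=day 3, Sync=day 2, Test=day 1, Refactor=day 4, Triage=day 1, Design=day 3.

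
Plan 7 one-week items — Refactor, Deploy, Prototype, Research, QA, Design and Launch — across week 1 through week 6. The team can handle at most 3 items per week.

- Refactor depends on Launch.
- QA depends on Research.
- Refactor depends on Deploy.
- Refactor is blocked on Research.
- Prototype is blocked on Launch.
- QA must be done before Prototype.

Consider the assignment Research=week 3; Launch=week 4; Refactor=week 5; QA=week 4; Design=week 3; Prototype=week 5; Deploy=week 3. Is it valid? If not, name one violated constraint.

Refactor depends on Deploy — holds.
QA must be done before Prototype — holds.
QA depends on Research — holds.
Refactor depends on Launch — holds.
Refactor is blocked on Research — holds.
The team can handle at most 3 items per week — holds.
Prototype is blocked on Launch — holds.

Yes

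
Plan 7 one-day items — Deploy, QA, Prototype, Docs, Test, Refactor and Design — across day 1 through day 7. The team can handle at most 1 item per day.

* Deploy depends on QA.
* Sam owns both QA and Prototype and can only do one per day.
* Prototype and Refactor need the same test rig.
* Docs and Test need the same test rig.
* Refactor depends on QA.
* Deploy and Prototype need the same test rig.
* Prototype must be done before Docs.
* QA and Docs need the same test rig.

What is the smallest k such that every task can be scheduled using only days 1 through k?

The precedence chain requires at least 2 distinct days.
With at most 1 per day and 7 tasks, at least 7 days are needed.
7 works (last occupied day: day 7): for example Prototype -> day 3; Refactor -> day 5; Deploy -> day 2; Docs -> day 4; Design -> day 7; QA -> day 1; Test -> day 6.

7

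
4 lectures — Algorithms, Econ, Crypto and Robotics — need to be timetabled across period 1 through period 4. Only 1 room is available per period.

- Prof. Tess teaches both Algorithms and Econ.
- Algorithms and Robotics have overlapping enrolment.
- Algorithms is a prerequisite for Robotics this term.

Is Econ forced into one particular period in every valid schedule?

No

Econ can be period 1 (e.g. Crypto -> period 4; Econ -> period 1; Algorithms -> period 2; Robotics -> period 3) or period 2 (e.g. Econ -> period 2, Robotics -> period 3, Crypto -> period 4, Algorithms -> period 1).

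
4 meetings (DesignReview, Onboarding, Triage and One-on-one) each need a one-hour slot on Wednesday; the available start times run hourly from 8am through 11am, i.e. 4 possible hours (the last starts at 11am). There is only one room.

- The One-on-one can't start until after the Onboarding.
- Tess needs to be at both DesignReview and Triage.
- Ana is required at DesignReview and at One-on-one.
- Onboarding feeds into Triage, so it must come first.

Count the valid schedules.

Splitting on DesignReview: it can be 8am (2), 9am (2), 10am (2), 11am (2). Listing each branch's schedules as (Onboarding, Triage, One-on-one):
DesignReview=8am: (9am,10am,11am) (9am,11am,10am) — 2.
DesignReview=9am: (8am,10am,11am) (8am,11am,10am) — 2.
DesignReview=10am: (8am,9am,11am) (8am,11am,9am) — 2.
DesignReview=11am: (8am,9am,10am) (8am,10am,9am) — 2.
Summing: 2 + 2 + 2 + 2 = 8.

8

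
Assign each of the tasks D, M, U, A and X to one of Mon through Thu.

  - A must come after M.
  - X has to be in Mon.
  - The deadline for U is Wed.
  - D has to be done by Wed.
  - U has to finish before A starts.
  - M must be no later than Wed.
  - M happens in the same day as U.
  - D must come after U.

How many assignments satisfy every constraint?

8

Splitting on D: it can be Tue (3), Wed (5). Listing each branch's schedules as (M, U, A, X):
D=Tue: (Mon,Mon,Tue,Mon) (Mon,Mon,Wed,Mon) (Mon,Mon,Thu,Mon) — 3.
D=Wed: (Mon,Mon,Tue,Mon) (Mon,Mon,Wed,Mon) (Mon,Mon,Thu,Mon) (Tue,Tue,Wed,Mon) (Tue,Tue,Thu,Mon) — 5.
Summing: 3 + 5 = 8.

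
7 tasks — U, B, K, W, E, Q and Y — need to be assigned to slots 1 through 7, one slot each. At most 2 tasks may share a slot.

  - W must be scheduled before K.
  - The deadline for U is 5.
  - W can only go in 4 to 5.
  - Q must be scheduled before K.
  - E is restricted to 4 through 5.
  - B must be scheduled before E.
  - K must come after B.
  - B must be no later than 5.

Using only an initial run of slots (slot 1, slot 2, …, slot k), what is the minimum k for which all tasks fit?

5 slots

The precedence chain requires at least 2 distinct slots.
With at most 2 per slot and 7 tasks, at least 4 slots are needed.
Propagating the time windows through the other constraints, K can't land before 5, so the schedule must run through at least slot 5.
5 works (last occupied slot: 5): for example Y=2, W=4, U=2, K=5, E=4, Q=1, B=1.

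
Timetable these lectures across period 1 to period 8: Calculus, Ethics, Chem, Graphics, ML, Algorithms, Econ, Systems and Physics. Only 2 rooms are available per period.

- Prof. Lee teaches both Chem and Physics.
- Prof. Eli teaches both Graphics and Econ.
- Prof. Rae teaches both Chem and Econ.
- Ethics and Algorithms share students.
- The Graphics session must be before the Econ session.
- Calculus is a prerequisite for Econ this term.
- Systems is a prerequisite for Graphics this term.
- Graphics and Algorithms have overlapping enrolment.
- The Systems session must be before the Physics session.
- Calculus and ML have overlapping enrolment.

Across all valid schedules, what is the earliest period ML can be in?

period 1

ML at period 1 is achievable: Systems in period 1, Ethics in period 4, Calculus in period 2, Econ in period 3, Chem in period 4, ML in period 1, Algorithms in period 5, Graphics in period 2, Physics in period 3.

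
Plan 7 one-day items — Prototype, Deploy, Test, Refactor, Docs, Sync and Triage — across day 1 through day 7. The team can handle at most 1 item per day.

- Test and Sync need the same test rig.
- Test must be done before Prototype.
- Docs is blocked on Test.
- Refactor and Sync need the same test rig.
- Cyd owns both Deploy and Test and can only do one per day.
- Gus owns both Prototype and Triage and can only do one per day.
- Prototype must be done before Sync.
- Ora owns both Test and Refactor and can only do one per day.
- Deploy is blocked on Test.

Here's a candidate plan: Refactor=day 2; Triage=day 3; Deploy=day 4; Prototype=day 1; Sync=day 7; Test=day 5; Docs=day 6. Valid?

Prototype must be done before Sync — holds.
Ora owns both Test and Refactor and can only do one per day — holds.
Refactor and Sync need the same test rig — holds.
Test must be done before Prototype — violated.
Test and Sync need the same test rig — holds.
Docs is blocked on Test — holds.
Gus owns both Prototype and Triage and can only do one per day — holds.
The team can handle at most 1 item per day — holds.
Deploy is blocked on Test — violated.
Cyd owns both Deploy and Test and can only do one per day — holds.

No. Test must be done before Prototype is not satisfied.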